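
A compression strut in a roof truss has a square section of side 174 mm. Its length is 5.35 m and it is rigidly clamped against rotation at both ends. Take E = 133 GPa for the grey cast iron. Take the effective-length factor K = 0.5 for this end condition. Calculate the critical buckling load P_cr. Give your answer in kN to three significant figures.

I = a⁴/12 = 174⁴/12 = 7.639×10^7 mm⁴
I = 7.639×10^7 mm⁴ = 7.639×10^-5 m⁴
Effective length L_e = K·L = 0.5 × 5.35 = 2.675 m
P_cr = π²EI / L_e² = π² × 133×10⁹ × 7.639×10^-5 / 2.675² = 1.401×10^7 N

P_cr ≈ 14000 kN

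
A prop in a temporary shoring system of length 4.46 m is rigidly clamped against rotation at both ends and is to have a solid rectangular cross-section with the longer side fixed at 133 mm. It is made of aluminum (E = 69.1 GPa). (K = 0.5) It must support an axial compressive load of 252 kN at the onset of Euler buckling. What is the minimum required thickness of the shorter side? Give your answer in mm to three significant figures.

b ≈ 54.9 mm

L_e = K·L = 0.5 × 4.46 = 2.230 m
Required I = P_cr·L_e²/(π²E) = 2.520×10^5 × 2.230² / (π² × 6.91×10^10) = 1.838×10^-6 m⁴
I_req = 1.838×10^6 mm⁴
Rectangle, weak axis: I_min = h·b³/12 with h = 133 mm fixed  ⇒  b = (12I/h)^(1/3) = 54.9 mm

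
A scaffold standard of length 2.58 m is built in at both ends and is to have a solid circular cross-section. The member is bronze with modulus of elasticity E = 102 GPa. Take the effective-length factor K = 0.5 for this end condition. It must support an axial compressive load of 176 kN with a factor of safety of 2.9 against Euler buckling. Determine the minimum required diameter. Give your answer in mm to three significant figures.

Required P_cr = n·P = 2.9 × 176 = 510.4 kN
L_e = K·L = 0.5 × 2.58 = 1.290 m
Required I = P_cr·L_e²/(π²E) = 5.104×10^5 × 1.290² / (π² × 1.02×10^11) = 8.437×10^-7 m⁴
I_req = 8.437×10^5 mm⁴
Solid circle: I = πd⁴/64  ⇒  d = (64I/π)^(1/4) = (64×8.437×10^5/π)^(1/4) = 64.4 mm

d ≈ 64.4 mm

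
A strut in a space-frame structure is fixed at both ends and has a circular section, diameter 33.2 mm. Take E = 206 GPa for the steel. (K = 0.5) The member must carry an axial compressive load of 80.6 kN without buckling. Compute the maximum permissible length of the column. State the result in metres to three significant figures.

L_max ≈ 2.45 m

I = πd⁴/64 = π×33.2⁴/64 = 5.964×10^4 mm⁴
I = 5.964×10^-8 m⁴
At the buckling limit P_cr = P = 8.060×10^4 N
From P_cr = π²EI/(K·L)²:  L = (1/K)·√(π²EI/P_cr) = (1/0.5)·√(π²×2.06×10^11×5.964×10^-8/8.060×10^4)
L = 2.45 m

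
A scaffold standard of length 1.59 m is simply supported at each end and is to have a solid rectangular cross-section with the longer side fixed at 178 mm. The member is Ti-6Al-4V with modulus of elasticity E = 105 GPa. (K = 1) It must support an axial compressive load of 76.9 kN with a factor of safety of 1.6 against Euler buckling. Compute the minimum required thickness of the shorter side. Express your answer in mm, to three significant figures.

Required P_cr = n·P = 1.6 × 76.9 = 123.0 kN
L_e = K·L = 1 × 1.59 = 1.590 m
Required I = P_cr·L_e²/(π²E) = 1.230×10^5 × 1.590² / (π² × 1.05×10^11) = 3.002×10^-7 m⁴
I_req = 3.002×10^5 mm⁴
Rectangle, weak axis: I_min = h·b³/12 with h = 178 mm fixed  ⇒  b = (12I/h)^(1/3) = 27.3 mm

b ≈ 27.3 mm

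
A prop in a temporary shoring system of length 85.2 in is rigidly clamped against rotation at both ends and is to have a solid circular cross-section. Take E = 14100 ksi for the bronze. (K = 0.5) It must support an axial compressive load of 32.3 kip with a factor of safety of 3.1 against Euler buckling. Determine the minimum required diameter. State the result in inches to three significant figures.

d ≈ 2.27 in

Required P_cr = n·P = 3.1 × 32.3 = 100.1 kip
L_e = K·L = 0.5 × 85.2 = 42.60 in
Required I = P_cr·L_e²/(π²E) = 1.001×10^5 × 42.60² / (π² × 1.41×10^7) = 1.306 in⁴
Solid circle: I = πd⁴/64  ⇒  d = (64I/π)^(1/4) = (64×1.306/π)^(1/4) = 2.27 in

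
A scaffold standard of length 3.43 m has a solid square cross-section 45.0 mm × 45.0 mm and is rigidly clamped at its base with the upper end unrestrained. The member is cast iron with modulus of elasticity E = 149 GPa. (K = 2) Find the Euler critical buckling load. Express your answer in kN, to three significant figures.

P_cr ≈ 10.7 kN

I = a⁴/12 = 45.0⁴/12 = 3.417×10^5 mm⁴
I = 3.417×10^5 mm⁴ = 3.417×10^-7 m⁴
Effective length L_e = K·L = 2 × 3.43 = 6.860 m
P_cr = π²EI / L_e² = π² × 149×10⁹ × 3.417×10^-7 / 6.860² = 1.068×10^4 N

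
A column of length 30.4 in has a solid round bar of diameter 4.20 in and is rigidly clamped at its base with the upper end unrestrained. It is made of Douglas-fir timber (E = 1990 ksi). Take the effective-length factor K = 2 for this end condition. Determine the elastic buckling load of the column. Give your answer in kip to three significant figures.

P_cr ≈ 81.2 kip

I = πd⁴/64 = π×4.20⁴/64 = 15.27 in⁴
Effective length L_e = K·L = 2 × 30.4 = 60.80 in
P_cr = π²EI / L_e² = π² × 1990×10³ × 15.27 / 60.80² = 8.115×10^4 lb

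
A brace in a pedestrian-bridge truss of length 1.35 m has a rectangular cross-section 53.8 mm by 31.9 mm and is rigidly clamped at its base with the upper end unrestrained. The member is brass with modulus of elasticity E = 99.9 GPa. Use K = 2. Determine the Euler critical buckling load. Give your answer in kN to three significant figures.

P_cr ≈ 19.7 kN

Buckling occurs about the weak axis: I_min = h·b³/12 with b = 31.9 mm (the shorter side).
I_min = 53.8×31.9³/12 = 1.455×10^5 mm⁴
I = 1.455×10^5 mm⁴ = 1.455×10^-7 m⁴
Effective length L_e = K·L = 2 × 1.35 = 2.700 m
P_cr = π²EI / L_e² = π² × 99.9×10⁹ × 1.455×10^-7 / 2.700² = 1.968×10^4 N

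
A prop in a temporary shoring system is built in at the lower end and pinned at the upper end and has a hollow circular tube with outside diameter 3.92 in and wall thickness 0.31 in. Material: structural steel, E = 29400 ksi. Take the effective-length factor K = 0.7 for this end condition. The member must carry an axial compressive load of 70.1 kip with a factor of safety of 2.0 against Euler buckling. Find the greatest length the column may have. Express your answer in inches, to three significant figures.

L_max ≈ 156 in

Inner diameter d_i = 3.92 − 2×0.31 = 3.300 in
I = π(d_o⁴ − d_i⁴)/64 = π(3.92⁴ − 3.300⁴)/64 = 5.769 in⁴
Required critical load P_cr = n·P = 2.0 × 70.1 = 140.2 kip = 1.402×10^5 lb
From P_cr = π²EI/(K·L)²:  L = (1/K)·√(π²EI/P_cr) = (1/0.7)·√(π²×2.94×10^7×5.769/1.402×10^5)
L = 156 in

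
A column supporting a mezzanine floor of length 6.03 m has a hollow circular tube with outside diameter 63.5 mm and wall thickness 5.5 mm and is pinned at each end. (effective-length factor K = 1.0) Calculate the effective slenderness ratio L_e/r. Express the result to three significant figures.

Inner diameter d_i = 63.5 − 2×5.5 = 52.50 mm
I = π(d_o⁴ − d_i⁴)/64 = π(63.5⁴ − 52.50⁴)/64 = 4.252×10^5 mm⁴
A = 1.002×10^3 mm²;  r_min = √(I/A) = √(4.252×10^5/1.002×10^3) = 20.60 mm
L_e = K·L = 1 × 6.03 m = 6.030 m = 6030.0 mm
λ = L_e / r_min = 6030.0 / 20.60 = 293

λ ≈ 293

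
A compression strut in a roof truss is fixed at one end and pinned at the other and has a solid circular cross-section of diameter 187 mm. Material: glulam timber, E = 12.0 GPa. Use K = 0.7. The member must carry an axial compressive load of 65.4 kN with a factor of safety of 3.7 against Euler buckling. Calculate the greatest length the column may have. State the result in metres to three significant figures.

L_max ≈ 7.74 m

I = πd⁴/64 = π×187⁴/64 = 6.003×10^7 mm⁴
I = 6.003×10^-5 m⁴
Required critical load P_cr = n·P = 3.7 × 65.4 = 242.0 kN = 2.420×10^5 N
From P_cr = π²EI/(K·L)²:  L = (1/K)·√(π²EI/P_cr) = (1/0.7)·√(π²×1.20×10^10×6.003×10^-5/2.420×10^5)
L = 7.74 m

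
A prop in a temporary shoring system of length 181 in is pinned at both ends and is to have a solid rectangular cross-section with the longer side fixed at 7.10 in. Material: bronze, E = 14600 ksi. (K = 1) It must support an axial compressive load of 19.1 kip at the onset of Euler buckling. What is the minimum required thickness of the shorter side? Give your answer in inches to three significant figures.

b ≈ 1.94 in

L_e = K·L = 1 × 181 = 181.0 in
Required I = P_cr·L_e²/(π²E) = 1.910×10^4 × 181.0² / (π² × 1.46×10^7) = 4.342 in⁴
Rectangle, weak axis: I_min = h·b³/12 with h = 7.10 in fixed  ⇒  b = (12I/h)^(1/3) = 1.94 in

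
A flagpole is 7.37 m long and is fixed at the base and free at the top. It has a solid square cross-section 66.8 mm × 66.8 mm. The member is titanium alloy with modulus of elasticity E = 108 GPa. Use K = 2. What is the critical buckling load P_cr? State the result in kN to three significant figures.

P_cr ≈ 8.14 kN

I = a⁴/12 = 66.8⁴/12 = 1.659×10^6 mm⁴
I = 1.659×10^6 mm⁴ = 1.659×10^-6 m⁴
Effective length L_e = K·L = 2 × 7.37 = 14.74 m
P_cr = π²EI / L_e² = π² × 108×10⁹ × 1.659×10^-6 / 14.74² = 8.141×10^3 N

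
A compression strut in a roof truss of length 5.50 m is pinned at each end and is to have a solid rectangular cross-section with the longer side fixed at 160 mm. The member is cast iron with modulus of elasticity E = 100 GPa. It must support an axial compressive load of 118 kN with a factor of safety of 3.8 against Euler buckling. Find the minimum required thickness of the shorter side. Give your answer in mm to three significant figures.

Required P_cr = n·P = 3.8 × 118 = 448.4 kN
L_e = K·L = 1 × 5.50 = 5.500 m
Required I = P_cr·L_e²/(π²E) = 4.484×10^5 × 5.500² / (π² × 1.00×10^11) = 1.374×10^-5 m⁴
I_req = 1.374×10^7 mm⁴
Rectangle, weak axis: I_min = h·b³/12 with h = 160 mm fixed  ⇒  b = (12I/h)^(1/3) = 101 mm

b ≈ 101 mm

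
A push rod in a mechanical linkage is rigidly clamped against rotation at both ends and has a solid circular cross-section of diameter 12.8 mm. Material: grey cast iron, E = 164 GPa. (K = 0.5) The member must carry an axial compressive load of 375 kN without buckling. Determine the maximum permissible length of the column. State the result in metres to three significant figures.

L_max ≈ 0.151 m

I = πd⁴/64 = π×12.8⁴/64 = 1.318×10^3 mm⁴
I = 1.318×10^-9 m⁴
At the buckling limit P_cr = P = 3.750×10^5 N
From P_cr = π²EI/(K·L)²:  L = (1/K)·√(π²EI/P_cr) = (1/0.5)·√(π²×1.64×10^11×1.318×10^-9/3.750×10^5)
L = 0.151 m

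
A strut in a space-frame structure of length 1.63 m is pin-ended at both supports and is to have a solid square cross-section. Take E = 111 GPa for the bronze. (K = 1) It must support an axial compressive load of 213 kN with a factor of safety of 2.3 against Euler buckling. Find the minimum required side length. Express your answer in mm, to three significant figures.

Required P_cr = n·P = 2.3 × 213 = 489.9 kN
L_e = K·L = 1 × 1.63 = 1.630 m
Required I = P_cr·L_e²/(π²E) = 4.899×10^5 × 1.630² / (π² × 1.11×10^11) = 1.188×10^-6 m⁴
I_req = 1.188×10^6 mm⁴
Solid square: I = a⁴/12  ⇒  a = (12I)^(1/4) = (12×1.188×10^6)^(1/4) = 61.4 mm

a ≈ 61.4 mm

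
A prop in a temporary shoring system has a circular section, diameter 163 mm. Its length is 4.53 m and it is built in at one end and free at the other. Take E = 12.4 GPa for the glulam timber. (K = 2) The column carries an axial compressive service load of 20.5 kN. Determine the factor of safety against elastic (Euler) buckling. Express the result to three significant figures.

I = πd⁴/64 = π×163⁴/64 = 3.465×10^7 mm⁴
I = 3.465×10^7 mm⁴ = 3.465×10^-5 m⁴
Effective length L_e = K·L = 2 × 4.53 = 9.060 m
P_cr = π²EI / L_e² = π² × 12.4×10⁹ × 3.465×10^-5 / 9.060² = 5.166×10^4 N
Factor of safety n = P_cr / P = 51.664 / 20.5 = 2.52

n ≈ 2.52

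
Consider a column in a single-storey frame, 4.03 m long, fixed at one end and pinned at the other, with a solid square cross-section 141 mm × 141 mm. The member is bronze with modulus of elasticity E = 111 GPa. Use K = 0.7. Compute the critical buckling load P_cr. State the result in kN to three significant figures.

I = a⁴/12 = 141⁴/12 = 3.294×10^7 mm⁴
I = 3.294×10^7 mm⁴ = 3.294×10^-5 m⁴
Effective length L_e = K·L = 0.7 × 4.03 = 2.821 m
P_cr = π²EI / L_e² = π² × 111×10⁹ × 3.294×10^-5 / 2.821² = 4.534×10^6 N

P_cr ≈ 4530 kN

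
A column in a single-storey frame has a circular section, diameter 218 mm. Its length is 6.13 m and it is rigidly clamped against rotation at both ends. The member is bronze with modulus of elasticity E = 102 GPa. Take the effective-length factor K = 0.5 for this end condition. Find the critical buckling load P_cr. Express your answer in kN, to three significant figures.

I = πd⁴/64 = π×218⁴/64 = 1.109×10^8 mm⁴
I = 1.109×10^8 mm⁴ = 1.109×10^-4 m⁴
Effective length L_e = K·L = 0.5 × 6.13 = 3.065 m
P_cr = π²EI / L_e² = π² × 102×10⁹ × 1.109×10^-4 / 3.065² = 1.188×10^7 N

P_cr ≈ 11900 kN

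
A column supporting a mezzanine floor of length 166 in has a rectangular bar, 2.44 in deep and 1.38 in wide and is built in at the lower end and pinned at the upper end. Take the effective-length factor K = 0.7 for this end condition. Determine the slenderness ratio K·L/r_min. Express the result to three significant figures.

λ ≈ 292

For a rectangle r_min = b/√12 = 1.38/√12 = 0.3984 in
L_e = K·L = 0.7 × 166 = 116.2 in
λ = L_e / r_min = 116.20 / 0.3984 = 292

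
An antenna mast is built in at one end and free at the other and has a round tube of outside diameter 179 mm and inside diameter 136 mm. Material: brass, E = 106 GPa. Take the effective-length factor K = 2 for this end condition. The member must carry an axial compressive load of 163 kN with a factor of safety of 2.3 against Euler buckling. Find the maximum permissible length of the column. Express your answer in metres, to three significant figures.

L_max ≈ 4.84 m

d_o = 179 mm, d_i = 136 mm
I = π(d_o⁴ − d_i⁴)/64 = π(179⁴ − 136.0⁴)/64 = 3.360×10^7 mm⁴
I = 3.360×10^-5 m⁴
Required critical load P_cr = n·P = 2.3 × 163 = 374.9 kN = 3.749×10^5 N
From P_cr = π²EI/(K·L)²:  L = (1/K)·√(π²EI/P_cr) = (1/2)·√(π²×1.06×10^11×3.360×10^-5/3.749×10^5)
L = 4.84 m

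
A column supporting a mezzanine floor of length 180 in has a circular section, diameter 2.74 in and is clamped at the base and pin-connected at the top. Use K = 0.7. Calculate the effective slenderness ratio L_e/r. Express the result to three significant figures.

λ ≈ 184

I = πd⁴/64 = π×2.74⁴/64 = 2.767 in⁴
A = 5.896 in²;  r_min = √(I/A) = √(2.767/5.896) = 0.6850 in
L_e = K·L = 0.7 × 180 = 126.0 in
λ = L_e / r_min = 126.00 / 0.6850 = 184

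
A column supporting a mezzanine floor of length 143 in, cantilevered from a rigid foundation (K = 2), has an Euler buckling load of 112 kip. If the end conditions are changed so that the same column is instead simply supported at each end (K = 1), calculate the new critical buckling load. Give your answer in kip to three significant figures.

P_cr ∝ 1/K², so P_cr,new = P_cr,old × (K_old/K_new)² = 112 × (2/1)²
= 112 × 4.000 = 448 kip

P_cr ≈ 448 kip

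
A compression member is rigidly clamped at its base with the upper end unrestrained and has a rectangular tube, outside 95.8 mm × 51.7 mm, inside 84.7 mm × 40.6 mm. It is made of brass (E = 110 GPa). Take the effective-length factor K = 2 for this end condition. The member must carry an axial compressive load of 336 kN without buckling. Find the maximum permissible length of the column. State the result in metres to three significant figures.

L_max ≈ 0.714 m

Weak-axis I_min = (h_o·b_o³ − h_i·b_i³)/12 with b_o = 51.7, b_i = 40.60 mm (shorter outer/inner sides).
I_min = (95.8×51.7³ − 84.70×40.60³)/12 = 6.308×10^5 mm⁴
I = 6.308×10^-7 m⁴
At the buckling limit P_cr = P = 3.360×10^5 N
From P_cr = π²EI/(K·L)²:  L = (1/K)·√(π²EI/P_cr) = (1/2)·√(π²×1.10×10^11×6.308×10^-7/3.360×10^5)
L = 0.714 m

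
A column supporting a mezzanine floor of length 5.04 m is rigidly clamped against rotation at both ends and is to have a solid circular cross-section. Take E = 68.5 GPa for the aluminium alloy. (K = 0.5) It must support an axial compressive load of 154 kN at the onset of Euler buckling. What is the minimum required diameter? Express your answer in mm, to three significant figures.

L_e = K·L = 0.5 × 5.04 = 2.520 m
Required I = P_cr·L_e²/(π²E) = 1.540×10^5 × 2.520² / (π² × 6.85×10^10) = 1.447×10^-6 m⁴
I_req = 1.447×10^6 mm⁴
Solid circle: I = πd⁴/64  ⇒  d = (64I/π)^(1/4) = (64×1.447×10^6/π)^(1/4) = 73.7 mm

d ≈ 73.7 mm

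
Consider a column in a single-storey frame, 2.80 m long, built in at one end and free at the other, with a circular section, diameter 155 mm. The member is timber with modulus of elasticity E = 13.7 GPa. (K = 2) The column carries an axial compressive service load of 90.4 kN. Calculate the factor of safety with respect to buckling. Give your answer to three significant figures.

n ≈ 1.35

I = πd⁴/64 = π×155⁴/64 = 2.833×10^7 mm⁴
I = 2.833×10^7 mm⁴ = 2.833×10^-5 m⁴
Effective length L_e = K·L = 2 × 2.80 = 5.600 m
P_cr = π²EI / L_e² = π² × 13.7×10⁹ × 2.833×10^-5 / 5.600² = 1.222×10^5 N
Factor of safety n = P_cr / P = 122.16 / 90.4 = 1.35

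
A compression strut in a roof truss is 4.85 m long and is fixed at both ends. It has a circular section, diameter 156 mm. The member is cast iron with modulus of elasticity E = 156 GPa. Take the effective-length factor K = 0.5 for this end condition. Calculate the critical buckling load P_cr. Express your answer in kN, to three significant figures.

P_cr ≈ 7610 kN

I = πd⁴/64 = π×156⁴/64 = 2.907×10^7 mm⁴
I = 2.907×10^7 mm⁴ = 2.907×10^-5 m⁴
Effective length L_e = K·L = 0.5 × 4.85 = 2.425 m
P_cr = π²EI / L_e² = π² × 156×10⁹ × 2.907×10^-5 / 2.425² = 7.611×10^6 N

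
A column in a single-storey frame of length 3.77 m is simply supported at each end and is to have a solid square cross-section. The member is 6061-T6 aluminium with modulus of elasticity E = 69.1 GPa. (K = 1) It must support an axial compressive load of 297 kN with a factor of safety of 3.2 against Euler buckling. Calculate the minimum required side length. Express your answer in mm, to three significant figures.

a ≈ 124 mm

Required P_cr = n·P = 3.2 × 297 = 950.4 kN
L_e = K·L = 1 × 3.77 = 3.770 m
Required I = P_cr·L_e²/(π²E) = 9.504×10^5 × 3.770² / (π² × 6.91×10^10) = 1.981×10^-5 m⁴
I_req = 1.981×10^7 mm⁴
Solid square: I = a⁴/12  ⇒  a = (12I)^(1/4) = (12×1.981×10^7)^(1/4) = 124 mm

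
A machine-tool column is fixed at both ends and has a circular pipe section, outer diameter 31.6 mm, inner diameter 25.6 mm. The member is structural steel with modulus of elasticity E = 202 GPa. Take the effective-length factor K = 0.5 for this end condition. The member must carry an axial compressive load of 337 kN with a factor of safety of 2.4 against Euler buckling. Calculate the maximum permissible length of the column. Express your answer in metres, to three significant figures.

L_max ≈ 0.524 m

d_o = 31.6 mm, d_i = 25.6 mm
I = π(d_o⁴ − d_i⁴)/64 = π(31.6⁴ − 25.60⁴)/64 = 2.786×10^4 mm⁴
I = 2.786×10^-8 m⁴
Required critical load P_cr = n·P = 2.4 × 337 = 808.8 kN = 8.088×10^5 N
From P_cr = π²EI/(K·L)²:  L = (1/K)·√(π²EI/P_cr) = (1/0.5)·√(π²×2.02×10^11×2.786×10^-8/8.088×10^5)
L = 0.524 m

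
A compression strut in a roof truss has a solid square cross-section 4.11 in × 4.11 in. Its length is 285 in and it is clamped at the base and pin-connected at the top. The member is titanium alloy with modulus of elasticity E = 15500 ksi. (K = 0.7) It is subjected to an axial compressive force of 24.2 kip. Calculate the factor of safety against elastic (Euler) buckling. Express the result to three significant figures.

I = a⁴/12 = 4.11⁴/12 = 23.78 in⁴
Effective length L_e = K·L = 0.7 × 285 = 199.5 in
P_cr = π²EI / L_e² = π² × 15500×10³ × 23.78 / 199.5² = 9.140×10^4 lb
Factor of safety n = P_cr / P = 91.397 / 24.2 = 3.78

n ≈ 3.78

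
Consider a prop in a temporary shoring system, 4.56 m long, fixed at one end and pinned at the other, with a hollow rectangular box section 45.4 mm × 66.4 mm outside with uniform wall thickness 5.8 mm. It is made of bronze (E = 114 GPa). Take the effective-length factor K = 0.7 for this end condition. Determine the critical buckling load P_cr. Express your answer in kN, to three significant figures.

Inner dimensions: h_i = 66.4 − 2×5.8 = 54.80 mm, b_i = 45.4 − 2×5.8 = 33.80 mm
Weak-axis I_min = (h_o·b_o³ − h_i·b_i³)/12 with b_o = 45.4, b_i = 33.80 mm (shorter outer/inner sides).
I_min = (66.4×45.4³ − 54.80×33.80³)/12 = 3.415×10^5 mm⁴
I = 3.415×10^5 mm⁴ = 3.415×10^-7 m⁴
Effective length L_e = K·L = 0.7 × 4.56 = 3.192 m
P_cr = π²EI / L_e² = π² × 114×10⁹ × 3.415×10^-7 / 3.192² = 3.771×10^4 N

P_cr ≈ 37.7 kN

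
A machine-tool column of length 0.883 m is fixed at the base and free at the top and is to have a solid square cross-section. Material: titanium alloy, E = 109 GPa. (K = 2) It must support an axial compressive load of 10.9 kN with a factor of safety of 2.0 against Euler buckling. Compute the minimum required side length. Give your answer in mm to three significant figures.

Required P_cr = n·P = 2.0 × 10.9 = 21.80 kN
L_e = K·L = 2 × 0.883 = 1.766 m
Required I = P_cr·L_e²/(π²E) = 2.180×10^4 × 1.766² / (π² × 1.09×10^11) = 6.320×10^-8 m⁴
I_req = 6.320×10^4 mm⁴
Solid square: I = a⁴/12  ⇒  a = (12I)^(1/4) = (12×6.320×10^4)^(1/4) = 29.5 mm

a ≈ 29.5 mm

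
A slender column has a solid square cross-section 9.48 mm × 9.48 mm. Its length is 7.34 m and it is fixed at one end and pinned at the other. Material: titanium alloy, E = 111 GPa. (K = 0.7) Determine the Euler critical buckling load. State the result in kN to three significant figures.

I = a⁴/12 = 9.48⁴/12 = 673.1 mm⁴
I = 673.1 mm⁴ = 6.731×10^-10 m⁴
Effective length L_e = K·L = 0.7 × 7.34 = 5.138 m
P_cr = π²EI / L_e² = π² × 111×10⁹ × 6.731×10^-10 / 5.138² = 27.93 N

P_cr ≈ 0.0279 kN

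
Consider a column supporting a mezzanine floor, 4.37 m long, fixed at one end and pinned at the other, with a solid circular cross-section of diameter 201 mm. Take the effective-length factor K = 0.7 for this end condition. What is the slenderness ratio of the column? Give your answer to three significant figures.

For a solid circle r = d/4 = 201/4 = 50.25 mm
L_e = K·L = 0.7 × 4.37 m = 3.059 m = 3059.0 mm
λ = L_e / r_min = 3059.0 / 50.25 = 60.9

λ ≈ 60.9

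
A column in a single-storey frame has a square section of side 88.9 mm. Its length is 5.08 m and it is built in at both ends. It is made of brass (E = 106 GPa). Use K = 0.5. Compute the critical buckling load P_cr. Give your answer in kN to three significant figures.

I = a⁴/12 = 88.9⁴/12 = 5.205×10^6 mm⁴
I = 5.205×10^6 mm⁴ = 5.205×10^-6 m⁴
Effective length L_e = K·L = 0.5 × 5.08 = 2.540 m
P_cr = π²EI / L_e² = π² × 106×10⁹ × 5.205×10^-6 / 2.540² = 8.440×10^5 N

P_cr ≈ 844 kN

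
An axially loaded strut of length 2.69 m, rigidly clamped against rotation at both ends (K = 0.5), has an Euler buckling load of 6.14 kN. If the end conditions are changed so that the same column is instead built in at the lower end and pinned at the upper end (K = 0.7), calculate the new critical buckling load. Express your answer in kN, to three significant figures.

P_cr ≈ 3.13 kN

P_cr ∝ 1/K², so P_cr,new = P_cr,old × (K_old/K_new)² = 6.14 × (0.5/0.7)²
= 6.14 × 0.5102 = 3.13 kN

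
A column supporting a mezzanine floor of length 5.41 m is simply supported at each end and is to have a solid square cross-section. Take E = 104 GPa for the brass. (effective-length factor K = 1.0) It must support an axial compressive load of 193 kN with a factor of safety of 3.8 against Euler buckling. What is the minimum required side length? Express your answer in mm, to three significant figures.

Required P_cr = n·P = 3.8 × 193 = 733.4 kN
L_e = K·L = 1 × 5.41 = 5.410 m
Required I = P_cr·L_e²/(π²E) = 7.334×10^5 × 5.410² / (π² × 1.04×10^11) = 2.091×10^-5 m⁴
I_req = 2.091×10^7 mm⁴
Solid square: I = a⁴/12  ⇒  a = (12I)^(1/4) = (12×2.091×10^7)^(1/4) = 126 mm

a ≈ 126 mm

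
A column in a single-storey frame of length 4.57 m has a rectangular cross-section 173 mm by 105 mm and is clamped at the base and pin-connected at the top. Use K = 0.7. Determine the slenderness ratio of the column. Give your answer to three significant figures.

λ ≈ 106

For a rectangle r_min = b/√12 = 105/√12 = 30.31 mm
L_e = K·L = 0.7 × 4.57 m = 3.199 m = 3199.0 mm
λ = L_e / r_min = 3199.0 / 30.31 = 106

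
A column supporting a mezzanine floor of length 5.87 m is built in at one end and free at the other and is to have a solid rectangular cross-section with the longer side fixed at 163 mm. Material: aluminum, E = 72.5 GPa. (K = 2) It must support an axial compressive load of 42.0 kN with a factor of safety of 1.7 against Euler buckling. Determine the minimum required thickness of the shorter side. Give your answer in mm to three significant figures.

Required P_cr = n·P = 1.7 × 42.0 = 71.40 kN
L_e = K·L = 2 × 5.87 = 11.74 m
Required I = P_cr·L_e²/(π²E) = 7.140×10^4 × 11.74² / (π² × 7.25×10^10) = 1.375×10^-5 m⁴
I_req = 1.375×10^7 mm⁴
Rectangle, weak axis: I_min = h·b³/12 with h = 163 mm fixed  ⇒  b = (12I/h)^(1/3) = 100 mm

b ≈ 100 mm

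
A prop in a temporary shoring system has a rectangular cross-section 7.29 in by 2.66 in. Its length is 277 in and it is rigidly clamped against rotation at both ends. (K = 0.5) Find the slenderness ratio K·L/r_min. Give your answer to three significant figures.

λ ≈ 180

For a rectangle r_min = b/√12 = 2.66/√12 = 0.7679 in
L_e = K·L = 0.5 × 277 = 138.5 in
λ = L_e / r_min = 138.50 / 0.7679 = 180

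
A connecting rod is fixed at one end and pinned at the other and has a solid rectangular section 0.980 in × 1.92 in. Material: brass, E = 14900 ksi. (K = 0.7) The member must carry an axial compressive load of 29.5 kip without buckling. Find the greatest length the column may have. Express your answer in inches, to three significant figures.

L_max ≈ 39.1 in

Buckling occurs about the weak axis: I_min = h·b³/12 with b = 0.980 in (the shorter side).
I_min = 1.92×0.980³/12 = 0.1506 in⁴
At the buckling limit P_cr = P = 2.950×10^4 lb
From P_cr = π²EI/(K·L)²:  L = (1/K)·√(π²EI/P_cr) = (1/0.7)·√(π²×1.49×10^7×0.1506/2.950×10^4)
L = 39.1 in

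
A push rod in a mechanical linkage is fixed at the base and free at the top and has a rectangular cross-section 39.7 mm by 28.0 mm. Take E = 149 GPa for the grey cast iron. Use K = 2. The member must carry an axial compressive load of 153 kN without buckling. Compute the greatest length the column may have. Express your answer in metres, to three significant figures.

Buckling occurs about the weak axis: I_min = h·b³/12 with b = 28.0 mm (the shorter side).
I_min = 39.7×28.0³/12 = 7.262×10^4 mm⁴
I = 7.262×10^-8 m⁴
At the buckling limit P_cr = P = 1.530×10^5 N
From P_cr = π²EI/(K·L)²:  L = (1/K)·√(π²EI/P_cr) = (1/2)·√(π²×1.49×10^11×7.262×10^-8/1.530×10^5)
L = 0.418 m

L_max ≈ 0.418 m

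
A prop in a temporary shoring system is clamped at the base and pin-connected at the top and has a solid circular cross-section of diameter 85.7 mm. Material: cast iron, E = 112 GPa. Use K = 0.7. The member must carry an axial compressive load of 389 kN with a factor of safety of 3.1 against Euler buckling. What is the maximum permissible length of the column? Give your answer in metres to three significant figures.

L_max ≈ 2.23 m

I = πd⁴/64 = π×85.7⁴/64 = 2.648×10^6 mm⁴
I = 2.648×10^-6 m⁴
Required critical load P_cr = n·P = 3.1 × 389 = 1206 kN = 1.206×10^6 N
From P_cr = π²EI/(K·L)²:  L = (1/K)·√(π²EI/P_cr) = (1/0.7)·√(π²×1.12×10^11×2.648×10^-6/1.206×10^6)
L = 2.23 m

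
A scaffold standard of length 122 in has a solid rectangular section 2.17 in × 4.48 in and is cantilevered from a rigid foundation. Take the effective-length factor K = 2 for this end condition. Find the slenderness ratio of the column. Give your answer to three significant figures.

λ ≈ 390

For a rectangle r_min = b/√12 = 2.17/√12 = 0.6264 in
L_e = K·L = 2 × 122 = 244.0 in
λ = L_e / r_min = 244.00 / 0.6264 = 390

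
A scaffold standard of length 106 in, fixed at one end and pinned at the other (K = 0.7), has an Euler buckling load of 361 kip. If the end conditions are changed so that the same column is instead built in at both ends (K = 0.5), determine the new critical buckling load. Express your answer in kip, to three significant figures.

P_cr ∝ 1/K², so P_cr,new = P_cr,old × (K_old/K_new)² = 361 × (0.7/0.5)²
= 361 × 1.960 = 708 kip

P_cr ≈ 708 kip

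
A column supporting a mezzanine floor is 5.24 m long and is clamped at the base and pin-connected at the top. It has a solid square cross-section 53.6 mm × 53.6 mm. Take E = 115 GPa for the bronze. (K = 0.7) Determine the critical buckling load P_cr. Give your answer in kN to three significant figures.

I = a⁴/12 = 53.6⁴/12 = 6.878×10^5 mm⁴
I = 6.878×10^5 mm⁴ = 6.878×10^-7 m⁴
Effective length L_e = K·L = 0.7 × 5.24 = 3.668 m
P_cr = π²EI / L_e² = π² × 115×10⁹ × 6.878×10^-7 / 3.668² = 5.803×10^4 N

P_cr ≈ 58.0 kN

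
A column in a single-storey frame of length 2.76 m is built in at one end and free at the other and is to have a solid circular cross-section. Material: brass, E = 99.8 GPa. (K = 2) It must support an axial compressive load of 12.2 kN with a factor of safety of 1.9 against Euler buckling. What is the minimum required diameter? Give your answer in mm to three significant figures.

Required P_cr = n·P = 1.9 × 12.2 = 23.18 kN
L_e = K·L = 2 × 2.76 = 5.520 m
Required I = P_cr·L_e²/(π²E) = 2.318×10^4 × 5.520² / (π² × 9.98×10^10) = 7.171×10^-7 m⁴
I_req = 7.171×10^5 mm⁴
Solid circle: I = πd⁴/64  ⇒  d = (64I/π)^(1/4) = (64×7.171×10^5/π)^(1/4) = 61.8 mm

d ≈ 61.8 mm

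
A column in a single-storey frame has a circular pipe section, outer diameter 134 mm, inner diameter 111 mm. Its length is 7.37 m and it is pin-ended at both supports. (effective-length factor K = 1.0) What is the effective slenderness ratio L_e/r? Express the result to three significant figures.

d_o = 134 mm, d_i = 111 mm
I = π(d_o⁴ − d_i⁴)/64 = π(134⁴ − 111.0⁴)/64 = 8.375×10^6 mm⁴
A = 4.426×10^3 mm²;  r_min = √(I/A) = √(8.375×10^6/4.426×10^3) = 43.50 mm
L_e = K·L = 1 × 7.37 m = 7.370 m = 7370.0 mm
λ = L_e / r_min = 7370.0 / 43.50 = 169

λ ≈ 169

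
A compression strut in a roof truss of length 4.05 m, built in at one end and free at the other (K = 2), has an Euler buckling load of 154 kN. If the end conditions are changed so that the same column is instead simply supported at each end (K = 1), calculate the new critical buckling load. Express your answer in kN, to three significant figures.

P_cr ∝ 1/K², so P_cr,new = P_cr,old × (K_old/K_new)² = 154 × (2/1)²
= 154 × 4.000 = 616 kN

P_cr ≈ 616 kN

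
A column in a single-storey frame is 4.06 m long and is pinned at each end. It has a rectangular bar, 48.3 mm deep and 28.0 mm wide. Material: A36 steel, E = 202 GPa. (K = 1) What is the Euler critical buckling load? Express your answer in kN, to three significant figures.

Buckling occurs about the weak axis: I_min = h·b³/12 with b = 28.0 mm (the shorter side).
I_min = 48.3×28.0³/12 = 8.836×10^4 mm⁴
I = 8.836×10^4 mm⁴ = 8.836×10^-8 m⁴
Effective length L_e = K·L = 1 × 4.06 = 4.060 m
P_cr = π²EI / L_e² = π² × 202×10⁹ × 8.836×10^-8 / 4.060² = 1.069×10^4 N

P_cr ≈ 10.7 kN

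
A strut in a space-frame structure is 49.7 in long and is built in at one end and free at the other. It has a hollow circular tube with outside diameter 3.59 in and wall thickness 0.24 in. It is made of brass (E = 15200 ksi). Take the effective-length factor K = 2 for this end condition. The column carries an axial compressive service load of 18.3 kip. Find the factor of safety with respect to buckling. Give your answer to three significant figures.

Inner diameter d_i = 3.59 − 2×0.24 = 3.110 in
I = π(d_o⁴ − d_i⁴)/64 = π(3.59⁴ − 3.110⁴)/64 = 3.561 in⁴
Effective length L_e = K·L = 2 × 49.7 = 99.40 in
P_cr = π²EI / L_e² = π² × 15200×10³ × 3.561 / 99.40² = 5.408×10^4 lb
Factor of safety n = P_cr / P = 54.075 / 18.3 = 2.95

n ≈ 2.95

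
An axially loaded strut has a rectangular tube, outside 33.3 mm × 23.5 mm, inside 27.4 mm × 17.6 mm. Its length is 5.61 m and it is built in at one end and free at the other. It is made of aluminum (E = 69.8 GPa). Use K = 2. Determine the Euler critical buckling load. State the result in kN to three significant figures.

P_cr ≈ 0.129 kN

Weak-axis I_min = (h_o·b_o³ − h_i·b_i³)/12 with b_o = 23.5, b_i = 17.60 mm (shorter outer/inner sides).
I_min = (33.3×23.5³ − 27.40×17.60³)/12 = 2.357×10^4 mm⁴
I = 2.357×10^4 mm⁴ = 2.357×10^-8 m⁴
Effective length L_e = K·L = 2 × 5.61 = 11.22 m
P_cr = π²EI / L_e² = π² × 69.8×10⁹ × 2.357×10^-8 / 11.22² = 129.0 N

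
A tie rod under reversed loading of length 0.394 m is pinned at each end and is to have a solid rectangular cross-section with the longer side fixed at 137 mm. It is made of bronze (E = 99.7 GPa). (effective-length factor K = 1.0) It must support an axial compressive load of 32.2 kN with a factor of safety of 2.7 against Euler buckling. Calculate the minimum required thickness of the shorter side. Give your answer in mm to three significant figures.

Required P_cr = n·P = 2.7 × 32.2 = 86.94 kN
L_e = K·L = 1 × 0.394 = 0.3940 m
Required I = P_cr·L_e²/(π²E) = 8.694×10^4 × 0.3940² / (π² × 9.97×10^10) = 1.372×10^-8 m⁴
I_req = 1.372×10^4 mm⁴
Rectangle, weak axis: I_min = h·b³/12 with h = 137 mm fixed  ⇒  b = (12I/h)^(1/3) = 10.6 mm

b ≈ 10.6 mm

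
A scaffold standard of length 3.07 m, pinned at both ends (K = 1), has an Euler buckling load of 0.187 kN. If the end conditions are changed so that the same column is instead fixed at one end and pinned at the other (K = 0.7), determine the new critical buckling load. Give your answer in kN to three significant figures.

P_cr ∝ 1/K², so P_cr,new = P_cr,old × (K_old/K_new)² = 0.187 × (1/0.7)²
= 0.187 × 2.041 = 0.382 kN

P_cr ≈ 0.382 kN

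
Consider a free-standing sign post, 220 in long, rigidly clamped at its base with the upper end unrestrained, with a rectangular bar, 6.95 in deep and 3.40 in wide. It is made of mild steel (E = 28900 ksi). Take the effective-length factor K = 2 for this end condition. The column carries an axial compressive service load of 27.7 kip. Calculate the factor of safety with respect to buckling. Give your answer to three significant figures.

n ≈ 1.21

Buckling occurs about the weak axis: I_min = h·b³/12 with b = 3.40 in (the shorter side).
I_min = 6.95×3.40³/12 = 22.76 in⁴
Effective length L_e = K·L = 2 × 220 = 440.0 in
P_cr = π²EI / L_e² = π² × 28900×10³ × 22.76 / 440.0² = 3.354×10^4 lb
Factor of safety n = P_cr / P = 33.538 / 27.7 = 1.21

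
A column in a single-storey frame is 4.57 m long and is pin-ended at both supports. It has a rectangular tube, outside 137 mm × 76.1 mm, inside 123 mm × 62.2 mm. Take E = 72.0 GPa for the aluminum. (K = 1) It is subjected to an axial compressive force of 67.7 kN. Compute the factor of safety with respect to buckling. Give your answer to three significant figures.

Weak-axis I_min = (h_o·b_o³ − h_i·b_i³)/12 with b_o = 76.1, b_i = 62.20 mm (shorter outer/inner sides).
I_min = (137×76.1³ − 123.0×62.20³)/12 = 2.565×10^6 mm⁴
I = 2.565×10^6 mm⁴ = 2.565×10^-6 m⁴
Effective length L_e = K·L = 1 × 4.57 = 4.570 m
P_cr = π²EI / L_e² = π² × 72.0×10⁹ × 2.565×10^-6 / 4.570² = 8.727×10^4 N
Factor of safety n = P_cr / P = 87.270 / 67.7 = 1.29

n ≈ 1.29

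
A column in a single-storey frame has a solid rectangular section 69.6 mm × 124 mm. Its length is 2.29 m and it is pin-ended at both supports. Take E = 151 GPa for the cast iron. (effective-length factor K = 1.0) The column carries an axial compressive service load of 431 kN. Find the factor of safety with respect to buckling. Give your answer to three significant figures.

n ≈ 2.30

Buckling occurs about the weak axis: I_min = h·b³/12 with b = 69.6 mm (the shorter side).
I_min = 124×69.6³/12 = 3.484×10^6 mm⁴
I = 3.484×10^6 mm⁴ = 3.484×10^-6 m⁴
Effective length L_e = K·L = 1 × 2.29 = 2.290 m
P_cr = π²EI / L_e² = π² × 151×10⁹ × 3.484×10^-6 / 2.290² = 9.901×10^5 N
Factor of safety n = P_cr / P = 990.09 / 431 = 2.30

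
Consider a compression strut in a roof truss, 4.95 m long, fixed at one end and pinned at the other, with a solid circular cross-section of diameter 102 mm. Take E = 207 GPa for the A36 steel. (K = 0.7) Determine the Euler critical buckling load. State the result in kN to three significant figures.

I = πd⁴/64 = π×102⁴/64 = 5.313×10^6 mm⁴
I = 5.313×10^6 mm⁴ = 5.313×10^-6 m⁴
Effective length L_e = K·L = 0.7 × 4.95 = 3.465 m
P_cr = π²EI / L_e² = π² × 207×10⁹ × 5.313×10^-6 / 3.465² = 9.041×10^5 N

P_cr ≈ 904 kN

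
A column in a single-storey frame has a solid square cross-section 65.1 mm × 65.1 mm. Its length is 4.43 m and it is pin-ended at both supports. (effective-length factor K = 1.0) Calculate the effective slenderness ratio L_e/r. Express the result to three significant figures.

I = a⁴/12 = 65.1⁴/12 = 1.497×10^6 mm⁴
A = 4.238×10^3 mm²;  r_min = √(I/A) = √(1.497×10^6/4.238×10^3) = 18.79 mm
L_e = K·L = 1 × 4.43 m = 4.430 m = 4430.0 mm
λ = L_e / r_min = 4430.0 / 18.79 = 236

λ ≈ 236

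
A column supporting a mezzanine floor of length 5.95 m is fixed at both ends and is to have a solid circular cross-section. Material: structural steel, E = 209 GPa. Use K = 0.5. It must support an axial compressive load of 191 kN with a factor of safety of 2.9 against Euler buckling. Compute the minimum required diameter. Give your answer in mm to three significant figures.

d ≈ 83.4 mm

Required P_cr = n·P = 2.9 × 191 = 553.9 kN
L_e = K·L = 0.5 × 5.95 = 2.975 m
Required I = P_cr·L_e²/(π²E) = 5.539×10^5 × 2.975² / (π² × 2.09×10^11) = 2.377×10^-6 m⁴
I_req = 2.377×10^6 mm⁴
Solid circle: I = πd⁴/64  ⇒  d = (64I/π)^(1/4) = (64×2.377×10^6/π)^(1/4) = 83.4 mm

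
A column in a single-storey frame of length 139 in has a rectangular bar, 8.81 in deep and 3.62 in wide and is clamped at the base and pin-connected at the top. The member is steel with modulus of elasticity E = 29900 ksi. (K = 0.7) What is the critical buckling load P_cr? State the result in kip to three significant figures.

P_cr ≈ 1090 kip

Buckling occurs about the weak axis: I_min = h·b³/12 with b = 3.62 in (the shorter side).
I_min = 8.81×3.62³/12 = 34.83 in⁴
Effective length L_e = K·L = 0.7 × 139 = 97.30 in
P_cr = π²EI / L_e² = π² × 29900×10³ × 34.83 / 97.30² = 1.086×10^6 lb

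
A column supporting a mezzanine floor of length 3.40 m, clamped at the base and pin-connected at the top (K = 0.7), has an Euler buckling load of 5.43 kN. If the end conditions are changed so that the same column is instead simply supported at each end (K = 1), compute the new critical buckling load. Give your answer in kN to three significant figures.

P_cr ≈ 2.66 kN

P_cr ∝ 1/K², so P_cr,new = P_cr,old × (K_old/K_new)² = 5.43 × (0.7/1)²
= 5.43 × 0.4900 = 2.66 kN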